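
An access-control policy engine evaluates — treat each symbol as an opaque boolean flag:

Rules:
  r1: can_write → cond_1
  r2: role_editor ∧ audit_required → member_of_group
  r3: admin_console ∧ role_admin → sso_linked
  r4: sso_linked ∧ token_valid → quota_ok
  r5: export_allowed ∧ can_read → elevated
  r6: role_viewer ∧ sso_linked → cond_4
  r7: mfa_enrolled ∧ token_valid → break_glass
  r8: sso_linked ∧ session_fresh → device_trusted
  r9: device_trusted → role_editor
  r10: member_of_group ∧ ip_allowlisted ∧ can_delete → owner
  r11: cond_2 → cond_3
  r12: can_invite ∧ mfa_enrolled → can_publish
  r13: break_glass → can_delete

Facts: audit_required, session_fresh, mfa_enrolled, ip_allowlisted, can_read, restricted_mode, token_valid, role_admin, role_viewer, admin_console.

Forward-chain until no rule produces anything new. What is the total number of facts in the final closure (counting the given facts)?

19

[1] r3 [admin_console ∧ role_admin → sso_linked]; r7 [mfa_enrolled ∧ token_valid → break_glass]. ⇒ new: sso_linked, break_glass.
[2] r4 [sso_linked ∧ token_valid → quota_ok]; r6 [role_viewer ∧ sso_linked → cond_4]; r8 [sso_linked ∧ session_fresh → device_trusted]; r13 [break_glass → can_delete]. ⇒ new: quota_ok, cond_4, device_trusted, can_delete.
[3] r9 [device_trusted → role_editor]. ⇒ new: role_editor.
[4] r2 [role_editor ∧ audit_required → member_of_group]. ⇒ new: member_of_group.
[5] r10 [member_of_group ∧ ip_allowlisted ∧ can_delete → owner]. ⇒ new: owner.
Closure: {admin_console, audit_required, break_glass, can_delete, can_read, cond_4, device_trusted, ip_allowlisted, member_of_group, mfa_enrolled, owner, quota_ok, restricted_mode, role_admin, role_editor, role_viewer, session_fresh, sso_linked, token_valid} — 19 facts.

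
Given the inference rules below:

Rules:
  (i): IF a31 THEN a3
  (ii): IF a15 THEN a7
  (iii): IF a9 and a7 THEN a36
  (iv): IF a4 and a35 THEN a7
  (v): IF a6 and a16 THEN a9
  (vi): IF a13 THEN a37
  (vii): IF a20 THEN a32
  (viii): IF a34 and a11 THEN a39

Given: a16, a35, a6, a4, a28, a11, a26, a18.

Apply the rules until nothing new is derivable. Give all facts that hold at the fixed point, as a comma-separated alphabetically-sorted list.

Round 1: (iv) [IF a4 and a35 THEN a7]; (v) [IF a6 and a16 THEN a9]. New: a7, a9.
Round 2: (iii) [IF a9 and a7 THEN a36]. New: a36.

a11, a16, a18, a26, a28, a35, a36, a4, a6, a7, a9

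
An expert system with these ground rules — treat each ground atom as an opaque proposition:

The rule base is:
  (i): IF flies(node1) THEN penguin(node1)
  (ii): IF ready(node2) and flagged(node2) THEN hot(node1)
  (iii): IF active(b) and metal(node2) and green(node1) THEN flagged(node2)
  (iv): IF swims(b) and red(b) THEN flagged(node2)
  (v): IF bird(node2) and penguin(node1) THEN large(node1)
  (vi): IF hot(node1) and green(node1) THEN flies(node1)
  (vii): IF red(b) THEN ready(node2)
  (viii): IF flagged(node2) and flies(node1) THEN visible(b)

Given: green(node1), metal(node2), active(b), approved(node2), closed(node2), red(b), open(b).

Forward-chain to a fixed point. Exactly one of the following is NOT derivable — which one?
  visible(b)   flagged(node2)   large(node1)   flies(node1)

large(node1)

Round 1: (iii) [IF active(b) and metal(node2) and green(node1) THEN flagged(node2)]; (vii) [IF red(b) THEN ready(node2)]. Adds flagged(node2), ready(node2).
Round 2: (ii) [IF ready(node2) and flagged(node2) THEN hot(node1)]. Adds hot(node1).
Round 3: (vi) [IF hot(node1) and green(node1) THEN flies(node1)]. Adds flies(node1).
Round 4: (i) [IF flies(node1) THEN penguin(node1)]; (viii) [IF flagged(node2) and flies(node1) THEN visible(b)]. Adds penguin(node1), visible(b).
Derived: flies(node1) (round 3), flagged(node2) (round 1), visible(b) (round 4). large(node1) never appears in any round.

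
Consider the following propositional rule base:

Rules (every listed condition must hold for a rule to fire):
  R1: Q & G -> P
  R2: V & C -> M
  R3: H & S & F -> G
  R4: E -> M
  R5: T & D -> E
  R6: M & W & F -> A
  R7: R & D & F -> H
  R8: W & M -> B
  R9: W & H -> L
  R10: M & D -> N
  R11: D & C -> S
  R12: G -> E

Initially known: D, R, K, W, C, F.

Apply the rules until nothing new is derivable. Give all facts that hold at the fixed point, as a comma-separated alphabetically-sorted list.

Round 1 — R7, R11, derive H, S.
Round 2 — R3, R9, derive G, L.
Round 3 — R12, derive E.
Round 4 — R4, derive M.
Round 5 — R6, R8, R10, derive A, B, N.

A, B, C, D, E, F, G, H, K, L, M, N, R, S, W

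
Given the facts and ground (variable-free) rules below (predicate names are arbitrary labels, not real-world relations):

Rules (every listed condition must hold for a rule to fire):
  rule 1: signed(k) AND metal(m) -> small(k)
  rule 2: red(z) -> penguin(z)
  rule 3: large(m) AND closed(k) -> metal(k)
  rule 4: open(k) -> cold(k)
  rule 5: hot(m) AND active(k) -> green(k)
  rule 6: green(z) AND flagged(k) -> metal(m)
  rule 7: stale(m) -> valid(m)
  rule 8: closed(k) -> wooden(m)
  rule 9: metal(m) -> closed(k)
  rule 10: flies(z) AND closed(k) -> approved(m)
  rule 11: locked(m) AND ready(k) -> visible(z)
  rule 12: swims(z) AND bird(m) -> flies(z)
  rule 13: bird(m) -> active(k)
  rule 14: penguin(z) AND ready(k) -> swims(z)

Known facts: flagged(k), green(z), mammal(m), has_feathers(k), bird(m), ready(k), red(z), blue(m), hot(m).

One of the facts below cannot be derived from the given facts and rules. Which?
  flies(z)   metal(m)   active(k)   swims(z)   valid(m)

[1] rule 2 [red(z) -> penguin(z)]; rule 6 [green(z) AND flagged(k) -> metal(m)]; rule 13 [bird(m) -> active(k)]. ⇒ new: penguin(z), metal(m), active(k).
[2] rule 5 [hot(m) AND active(k) -> green(k)]; rule 9 [metal(m) -> closed(k)]; rule 14 [penguin(z) AND ready(k) -> swims(z)]. ⇒ new: green(k), closed(k), swims(z).
[3] rule 8 [closed(k) -> wooden(m)]; rule 12 [swims(z) AND bird(m) -> flies(z)]. ⇒ new: wooden(m), flies(z).
[4] rule 10 [flies(z) AND closed(k) -> approved(m)]. ⇒ new: approved(m).
Derived: metal(m) (round 1), active(k) (round 1), swims(z) (round 2), flies(z) (round 3). valid(m) never appears in any round.

valid(m)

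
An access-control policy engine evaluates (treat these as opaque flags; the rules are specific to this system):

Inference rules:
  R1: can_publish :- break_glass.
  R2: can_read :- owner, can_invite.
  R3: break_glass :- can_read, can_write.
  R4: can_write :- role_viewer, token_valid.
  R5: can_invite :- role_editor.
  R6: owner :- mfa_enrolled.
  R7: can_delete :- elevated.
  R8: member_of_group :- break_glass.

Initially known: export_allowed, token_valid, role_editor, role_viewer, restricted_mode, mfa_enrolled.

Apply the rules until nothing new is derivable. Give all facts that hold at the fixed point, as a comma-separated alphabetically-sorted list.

break_glass, can_invite, can_publish, can_read, can_write, export_allowed, member_of_group, mfa_enrolled, owner, restricted_mode, role_editor, role_viewer, token_valid

[1] R4 [can_write :- role_viewer, token_valid.]; R5 [can_invite :- role_editor.]; R6 [owner :- mfa_enrolled.]. ⇒ new: can_write, can_invite, owner.
[2] R2 [can_read :- owner, can_invite.]. ⇒ new: can_read.
[3] R3 [break_glass :- can_read, can_write.]. ⇒ new: break_glass.
[4] R1 [can_publish :- break_glass.]; R8 [member_of_group :- break_glass.]. ⇒ new: can_publish, member_of_group.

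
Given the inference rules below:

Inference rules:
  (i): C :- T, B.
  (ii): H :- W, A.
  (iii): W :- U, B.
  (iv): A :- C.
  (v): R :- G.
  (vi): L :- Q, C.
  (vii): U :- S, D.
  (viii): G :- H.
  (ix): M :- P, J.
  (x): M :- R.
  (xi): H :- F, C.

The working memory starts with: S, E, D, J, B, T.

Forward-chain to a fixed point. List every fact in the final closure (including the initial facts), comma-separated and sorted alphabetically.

A, B, C, D, E, G, H, J, M, R, S, T, U, W

Round 1 — (i), (vii), derive C, U.
Round 2 — (iii), (iv), derive W, A.
Round 3 — (ii), derive H.
Round 4 — (viii), derive G.
Round 5 — (v), derive R.
Round 6 — (x), derive M.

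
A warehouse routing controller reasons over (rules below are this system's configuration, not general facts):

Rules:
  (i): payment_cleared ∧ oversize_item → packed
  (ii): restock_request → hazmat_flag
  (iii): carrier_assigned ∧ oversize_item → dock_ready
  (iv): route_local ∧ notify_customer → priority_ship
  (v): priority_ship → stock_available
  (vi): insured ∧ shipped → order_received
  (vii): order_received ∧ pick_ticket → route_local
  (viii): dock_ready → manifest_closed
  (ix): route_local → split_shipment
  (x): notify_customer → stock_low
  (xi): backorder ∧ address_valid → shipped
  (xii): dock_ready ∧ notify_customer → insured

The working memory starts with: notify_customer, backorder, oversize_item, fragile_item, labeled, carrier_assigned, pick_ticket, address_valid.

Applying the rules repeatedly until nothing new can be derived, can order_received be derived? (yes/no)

yes

Round 1: (iii) [carrier_assigned ∧ oversize_item → dock_ready]; (x) [notify_customer → stock_low]; (xi) [backorder ∧ address_valid → shipped]. Adds dock_ready, stock_low, shipped.
Round 2: (viii) [dock_ready → manifest_closed]; (xii) [dock_ready ∧ notify_customer → insured]. Adds manifest_closed, insured.
Round 3: (vi) [insured ∧ shipped → order_received]. Adds order_received.
Round 4: (vii) [order_received ∧ pick_ticket → route_local]. Adds route_local.
Round 5: (iv) [route_local ∧ notify_customer → priority_ship]; (ix) [route_local → split_shipment]. Adds priority_ship, split_shipment.
Round 6: (v) [priority_ship → stock_available]. Adds stock_available.
order_received appears in round 3, so it is derivable.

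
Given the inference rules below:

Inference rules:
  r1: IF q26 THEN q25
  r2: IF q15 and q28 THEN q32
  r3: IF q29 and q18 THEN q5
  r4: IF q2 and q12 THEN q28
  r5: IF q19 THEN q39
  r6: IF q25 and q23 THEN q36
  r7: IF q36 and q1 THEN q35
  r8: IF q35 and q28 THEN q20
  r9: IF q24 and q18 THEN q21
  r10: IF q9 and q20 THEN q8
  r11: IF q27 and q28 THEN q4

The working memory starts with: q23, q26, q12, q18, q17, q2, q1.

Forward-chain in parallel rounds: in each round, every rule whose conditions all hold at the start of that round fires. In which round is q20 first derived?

Round 1 fires r1, r4, giving q25, q28.
Round 2 fires r6, giving q36.
Round 3 fires r7, giving q35.
Round 4 fires r8, giving q20.
q20 first appears in round 4.

4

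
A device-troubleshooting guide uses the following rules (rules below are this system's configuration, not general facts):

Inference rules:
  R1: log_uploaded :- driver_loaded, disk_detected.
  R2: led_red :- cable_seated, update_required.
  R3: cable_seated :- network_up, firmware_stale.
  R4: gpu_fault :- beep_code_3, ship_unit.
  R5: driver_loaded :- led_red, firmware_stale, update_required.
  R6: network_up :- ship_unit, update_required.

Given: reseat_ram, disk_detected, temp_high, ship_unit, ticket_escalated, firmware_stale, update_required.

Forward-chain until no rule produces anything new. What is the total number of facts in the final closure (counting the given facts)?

12

Round 1: R6 [network_up :- ship_unit, update_required.]. Adds network_up.
Round 2: R3 [cable_seated :- network_up, firmware_stale.]. Adds cable_seated.
Round 3: R2 [led_red :- cable_seated, update_required.]. Adds led_red.
Round 4: R5 [driver_loaded :- led_red, firmware_stale, update_required.]. Adds driver_loaded.
Round 5: R1 [log_uploaded :- driver_loaded, disk_detected.]. Adds log_uploaded.
Closure: {cable_seated, disk_detected, driver_loaded, firmware_stale, led_red, log_uploaded, network_up, reseat_ram, ship_unit, temp_high, ticket_escalated, update_required} — 12 facts.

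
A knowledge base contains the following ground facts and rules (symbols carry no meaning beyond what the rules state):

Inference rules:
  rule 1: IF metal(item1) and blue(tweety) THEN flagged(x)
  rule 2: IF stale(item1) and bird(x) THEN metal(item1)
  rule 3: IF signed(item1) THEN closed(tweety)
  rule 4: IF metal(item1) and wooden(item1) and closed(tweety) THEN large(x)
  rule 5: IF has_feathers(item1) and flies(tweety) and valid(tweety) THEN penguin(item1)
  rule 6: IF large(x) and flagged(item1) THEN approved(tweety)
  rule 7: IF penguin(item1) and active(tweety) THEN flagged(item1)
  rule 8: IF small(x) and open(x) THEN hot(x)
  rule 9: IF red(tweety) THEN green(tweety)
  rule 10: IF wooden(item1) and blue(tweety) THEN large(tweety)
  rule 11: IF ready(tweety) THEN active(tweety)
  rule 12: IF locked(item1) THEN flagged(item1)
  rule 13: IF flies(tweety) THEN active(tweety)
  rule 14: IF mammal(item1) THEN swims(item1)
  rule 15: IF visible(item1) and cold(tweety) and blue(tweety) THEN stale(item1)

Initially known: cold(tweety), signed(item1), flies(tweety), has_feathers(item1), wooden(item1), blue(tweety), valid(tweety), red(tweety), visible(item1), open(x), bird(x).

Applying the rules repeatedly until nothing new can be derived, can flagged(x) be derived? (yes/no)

[1] rule 3 [IF signed(item1) THEN closed(tweety)]; rule 5 [IF has_feathers(item1) and flies(tweety) and valid(tweety) THEN penguin(item1)]; rule 9 [IF red(tweety) THEN green(tweety)]; rule 10 [IF wooden(item1) and blue(tweety) THEN large(tweety)]; rule 13 [IF flies(tweety) THEN active(tweety)]; rule 15 [IF visible(item1) and cold(tweety) and blue(tweety) THEN stale(item1)]. ⇒ new: closed(tweety), penguin(item1), green(tweety), large(tweety), active(tweety), stale(item1).
[2] rule 2 [IF stale(item1) and bird(x) THEN metal(item1)]; rule 7 [IF penguin(item1) and active(tweety) THEN flagged(item1)]. ⇒ new: metal(item1), flagged(item1).
[3] rule 1 [IF metal(item1) and blue(tweety) THEN flagged(x)]; rule 4 [IF metal(item1) and wooden(item1) and closed(tweety) THEN large(x)]. ⇒ new: flagged(x), large(x).
[4] rule 6 [IF large(x) and flagged(item1) THEN approved(tweety)]. ⇒ new: approved(tweety).
flagged(x) appears in round 3, so it is derivable.

yes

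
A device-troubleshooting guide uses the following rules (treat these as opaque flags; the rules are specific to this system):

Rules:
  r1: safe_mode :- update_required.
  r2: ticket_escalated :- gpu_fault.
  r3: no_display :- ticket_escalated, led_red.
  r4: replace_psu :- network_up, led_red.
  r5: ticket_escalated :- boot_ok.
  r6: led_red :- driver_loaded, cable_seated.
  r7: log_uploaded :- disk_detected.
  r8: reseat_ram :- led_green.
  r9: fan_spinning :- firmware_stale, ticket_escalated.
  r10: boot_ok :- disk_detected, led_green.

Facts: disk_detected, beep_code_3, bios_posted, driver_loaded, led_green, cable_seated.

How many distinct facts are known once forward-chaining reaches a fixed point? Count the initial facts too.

Round 1 — r6, r7, r8, r10, derive led_red, log_uploaded, reseat_ram, boot_ok.
Round 2 — r5, derive ticket_escalated.
Round 3 — r3, derive no_display.
Closure: {beep_code_3, bios_posted, boot_ok, cable_seated, disk_detected, driver_loaded, led_green, led_red, log_uploaded, no_display, reseat_ram, ticket_escalated} — 12 facts.

12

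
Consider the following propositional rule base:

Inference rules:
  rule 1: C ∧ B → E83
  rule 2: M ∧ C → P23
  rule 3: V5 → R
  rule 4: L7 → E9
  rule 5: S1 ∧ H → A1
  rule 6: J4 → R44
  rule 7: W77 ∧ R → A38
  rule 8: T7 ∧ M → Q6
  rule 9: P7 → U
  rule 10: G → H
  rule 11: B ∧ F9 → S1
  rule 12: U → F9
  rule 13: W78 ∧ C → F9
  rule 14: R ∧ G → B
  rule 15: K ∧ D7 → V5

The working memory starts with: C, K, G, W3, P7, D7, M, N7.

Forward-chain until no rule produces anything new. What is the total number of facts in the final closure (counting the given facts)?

[1] rule 2 [M ∧ C → P23]; rule 9 [P7 → U]; rule 10 [G → H]; rule 15 [K ∧ D7 → V5]. ⇒ new: P23, U, H, V5.
[2] rule 3 [V5 → R]; rule 12 [U → F9]. ⇒ new: R, F9.
[3] rule 14 [R ∧ G → B]. ⇒ new: B.
[4] rule 1 [C ∧ B → E83]; rule 11 [B ∧ F9 → S1]. ⇒ new: E83, S1.
[5] rule 5 [S1 ∧ H → A1]. ⇒ new: A1.
Closure: {A1, B, C, D7, E83, F9, G, H, K, M, N7, P23, P7, R, S1, U, V5, W3} — 18 facts.

18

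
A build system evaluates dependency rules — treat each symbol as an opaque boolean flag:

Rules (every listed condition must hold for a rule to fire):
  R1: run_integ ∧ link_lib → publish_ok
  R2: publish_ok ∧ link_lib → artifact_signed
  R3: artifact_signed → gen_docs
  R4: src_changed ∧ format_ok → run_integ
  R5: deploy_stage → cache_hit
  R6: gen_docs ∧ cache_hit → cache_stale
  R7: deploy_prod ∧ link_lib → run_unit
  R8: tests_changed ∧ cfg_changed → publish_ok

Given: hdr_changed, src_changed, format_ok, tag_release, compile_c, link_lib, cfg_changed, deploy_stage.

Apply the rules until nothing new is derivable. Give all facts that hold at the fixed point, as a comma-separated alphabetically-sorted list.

artifact_signed, cache_hit, cache_stale, cfg_changed, compile_c, deploy_stage, format_ok, gen_docs, hdr_changed, link_lib, publish_ok, run_integ, src_changed, tag_release

Round 1 — R4, R5, derive run_integ, cache_hit.
Round 2 — R1, derive publish_ok.
Round 3 — R2, derive artifact_signed.
Round 4 — R3, derive gen_docs.
Round 5 — R6, derive cache_stale.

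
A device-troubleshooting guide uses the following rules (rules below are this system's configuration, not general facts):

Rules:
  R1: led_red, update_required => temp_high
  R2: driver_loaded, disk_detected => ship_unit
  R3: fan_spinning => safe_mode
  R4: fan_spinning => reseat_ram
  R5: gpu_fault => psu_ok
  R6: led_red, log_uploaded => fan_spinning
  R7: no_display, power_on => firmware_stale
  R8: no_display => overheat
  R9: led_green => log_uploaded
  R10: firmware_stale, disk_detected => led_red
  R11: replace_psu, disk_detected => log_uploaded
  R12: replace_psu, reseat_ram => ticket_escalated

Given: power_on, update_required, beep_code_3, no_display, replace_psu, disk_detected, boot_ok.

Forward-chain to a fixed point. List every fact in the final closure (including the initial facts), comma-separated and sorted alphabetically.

beep_code_3, boot_ok, disk_detected, fan_spinning, firmware_stale, led_red, log_uploaded, no_display, overheat, power_on, replace_psu, reseat_ram, safe_mode, temp_high, ticket_escalated, update_required

Round 1: R7 [no_display, power_on => firmware_stale]; R8 [no_display => overheat]; R11 [replace_psu, disk_detected => log_uploaded]. Adds firmware_stale, overheat, log_uploaded.
Round 2: R10 [firmware_stale, disk_detected => led_red]. Adds led_red.
Round 3: R1 [led_red, update_required => temp_high]; R6 [led_red, log_uploaded => fan_spinning]. Adds temp_high, fan_spinning.
Round 4: R3 [fan_spinning => safe_mode]; R4 [fan_spinning => reseat_ram]. Adds safe_mode, reseat_ram.
Round 5: R12 [replace_psu, reseat_ram => ticket_escalated]. Adds ticket_escalated.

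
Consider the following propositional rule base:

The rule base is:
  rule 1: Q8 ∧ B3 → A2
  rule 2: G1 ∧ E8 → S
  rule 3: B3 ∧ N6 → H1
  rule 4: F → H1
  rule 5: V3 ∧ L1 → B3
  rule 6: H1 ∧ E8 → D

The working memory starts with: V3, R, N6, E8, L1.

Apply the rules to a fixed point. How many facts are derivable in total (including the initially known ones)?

Round 1: rule 5 [V3 ∧ L1 → B3]. New: B3.
Round 2: rule 3 [B3 ∧ N6 → H1]. New: H1.
Round 3: rule 6 [H1 ∧ E8 → D]. New: D.
Closure: {B3, D, E8, H1, L1, N6, R, V3} — 8 facts.

8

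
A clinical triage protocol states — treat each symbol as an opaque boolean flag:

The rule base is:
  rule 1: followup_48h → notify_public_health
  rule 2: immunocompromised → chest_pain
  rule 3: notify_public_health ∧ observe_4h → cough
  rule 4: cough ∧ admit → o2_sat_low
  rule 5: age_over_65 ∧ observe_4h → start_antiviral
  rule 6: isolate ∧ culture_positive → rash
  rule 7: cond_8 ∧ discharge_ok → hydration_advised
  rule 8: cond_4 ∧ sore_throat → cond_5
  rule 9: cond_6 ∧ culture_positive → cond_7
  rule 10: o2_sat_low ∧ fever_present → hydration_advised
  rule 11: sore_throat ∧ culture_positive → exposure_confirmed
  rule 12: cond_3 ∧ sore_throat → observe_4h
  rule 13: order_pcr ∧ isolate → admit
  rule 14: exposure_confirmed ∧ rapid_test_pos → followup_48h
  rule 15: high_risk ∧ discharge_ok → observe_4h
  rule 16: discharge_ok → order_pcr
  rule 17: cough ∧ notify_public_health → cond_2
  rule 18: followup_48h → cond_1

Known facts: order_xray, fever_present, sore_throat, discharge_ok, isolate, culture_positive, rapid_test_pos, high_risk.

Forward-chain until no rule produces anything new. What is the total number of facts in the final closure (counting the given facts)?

[1] rule 6 [isolate ∧ culture_positive → rash]; rule 11 [sore_throat ∧ culture_positive → exposure_confirmed]; rule 15 [high_risk ∧ discharge_ok → observe_4h]; rule 16 [discharge_ok → order_pcr]. ⇒ new: rash, exposure_confirmed, observe_4h, order_pcr.
[2] rule 13 [order_pcr ∧ isolate → admit]; rule 14 [exposure_confirmed ∧ rapid_test_pos → followup_48h]. ⇒ new: admit, followup_48h.
[3] rule 1 [followup_48h → notify_public_health]; rule 18 [followup_48h → cond_1]. ⇒ new: notify_public_health, cond_1.
[4] rule 3 [notify_public_health ∧ observe_4h → cough]. ⇒ new: cough.
[5] rule 4 [cough ∧ admit → o2_sat_low]; rule 17 [cough ∧ notify_public_health → cond_2]. ⇒ new: o2_sat_low, cond_2.
[6] rule 10 [o2_sat_low ∧ fever_present → hydration_advised]. ⇒ new: hydration_advised.
Closure: {admit, cond_1, cond_2, cough, culture_positive, discharge_ok, exposure_confirmed, fever_present, followup_48h, high_risk, hydration_advised, isolate, notify_public_health, o2_sat_low, observe_4h, order_pcr, order_xray, rapid_test_pos, rash, sore_throat} — 20 facts.

20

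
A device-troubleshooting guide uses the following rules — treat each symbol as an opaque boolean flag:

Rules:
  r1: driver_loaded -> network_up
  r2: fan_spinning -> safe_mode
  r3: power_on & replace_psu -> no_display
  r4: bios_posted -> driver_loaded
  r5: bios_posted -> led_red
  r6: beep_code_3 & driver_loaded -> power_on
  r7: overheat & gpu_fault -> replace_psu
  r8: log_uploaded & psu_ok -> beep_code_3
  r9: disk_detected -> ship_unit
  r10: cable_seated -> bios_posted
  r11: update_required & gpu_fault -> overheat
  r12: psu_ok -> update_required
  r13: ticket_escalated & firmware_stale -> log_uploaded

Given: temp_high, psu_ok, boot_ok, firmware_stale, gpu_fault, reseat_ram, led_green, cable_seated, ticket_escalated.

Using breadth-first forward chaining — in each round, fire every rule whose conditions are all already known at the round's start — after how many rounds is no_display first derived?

4

Round 1 fires r10, r12, r13, giving bios_posted, update_required, log_uploaded.
Round 2 fires r4, r5, r8, r11, giving driver_loaded, led_red, beep_code_3, overheat.
Round 3 fires r1, r6, r7, giving network_up, power_on, replace_psu.
Round 4 fires r3, giving no_display.
no_display first appears in round 4.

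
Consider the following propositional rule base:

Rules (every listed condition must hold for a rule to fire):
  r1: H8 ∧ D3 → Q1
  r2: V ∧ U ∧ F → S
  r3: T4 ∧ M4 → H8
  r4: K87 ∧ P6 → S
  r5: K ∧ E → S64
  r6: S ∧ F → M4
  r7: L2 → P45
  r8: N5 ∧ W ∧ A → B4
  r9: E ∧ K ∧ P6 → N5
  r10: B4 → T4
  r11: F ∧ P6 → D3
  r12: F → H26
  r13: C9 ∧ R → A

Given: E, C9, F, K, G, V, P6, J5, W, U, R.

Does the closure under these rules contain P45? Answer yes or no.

[1] r2 [V ∧ U ∧ F → S]; r5 [K ∧ E → S64]; r9 [E ∧ K ∧ P6 → N5]; r11 [F ∧ P6 → D3]; r12 [F → H26]; r13 [C9 ∧ R → A]. ⇒ new: S, S64, N5, D3, H26, A.
[2] r6 [S ∧ F → M4]; r8 [N5 ∧ W ∧ A → B4]. ⇒ new: M4, B4.
[3] r10 [B4 → T4]. ⇒ new: T4.
[4] r3 [T4 ∧ M4 → H8]. ⇒ new: H8.
[5] r1 [H8 ∧ D3 → Q1]. ⇒ new: Q1.
Fixed point reached. P45 is concluded only by r7; r7 needs L2 (never derived).

no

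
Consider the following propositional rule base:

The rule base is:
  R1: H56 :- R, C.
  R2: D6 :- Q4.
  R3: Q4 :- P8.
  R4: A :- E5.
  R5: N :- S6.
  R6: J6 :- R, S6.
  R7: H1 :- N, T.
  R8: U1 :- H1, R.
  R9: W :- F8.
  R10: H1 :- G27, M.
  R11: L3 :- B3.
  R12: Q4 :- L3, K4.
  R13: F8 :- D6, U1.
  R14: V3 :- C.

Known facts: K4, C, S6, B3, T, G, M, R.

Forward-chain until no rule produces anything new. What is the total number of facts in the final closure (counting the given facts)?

Round 1 fires R1, R5, R6, R11, R14, giving H56, N, J6, L3, V3.
Round 2 fires R7, R12, giving H1, Q4.
Round 3 fires R2, R8, giving D6, U1.
Round 4 fires R13, giving F8.
Round 5 fires R9, giving W.
Closure: {B3, C, D6, F8, G, H1, H56, J6, K4, L3, M, N, Q4, R, S6, T, U1, V3, W} — 19 facts.

19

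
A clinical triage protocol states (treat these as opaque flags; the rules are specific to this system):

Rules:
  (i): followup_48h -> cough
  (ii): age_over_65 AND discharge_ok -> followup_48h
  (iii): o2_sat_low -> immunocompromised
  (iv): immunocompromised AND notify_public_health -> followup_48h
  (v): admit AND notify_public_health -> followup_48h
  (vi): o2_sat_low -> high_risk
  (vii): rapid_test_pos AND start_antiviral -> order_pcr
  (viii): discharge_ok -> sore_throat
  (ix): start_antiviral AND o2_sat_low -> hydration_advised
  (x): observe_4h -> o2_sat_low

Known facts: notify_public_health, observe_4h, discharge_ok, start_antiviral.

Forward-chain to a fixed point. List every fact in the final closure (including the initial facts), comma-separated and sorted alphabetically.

Round 1: (viii) [discharge_ok -> sore_throat]; (x) [observe_4h -> o2_sat_low]. Adds sore_throat, o2_sat_low.
Round 2: (iii) [o2_sat_low -> immunocompromised]; (vi) [o2_sat_low -> high_risk]; (ix) [start_antiviral AND o2_sat_low -> hydration_advised]. Adds immunocompromised, high_risk, hydration_advised.
Round 3: (iv) [immunocompromised AND notify_public_health -> followup_48h]. Adds followup_48h.
Round 4: (i) [followup_48h -> cough]. Adds cough.

cough, discharge_ok, followup_48h, high_risk, hydration_advised, immunocompromised, notify_public_health, o2_sat_low, observe_4h, sore_throat, start_antiviral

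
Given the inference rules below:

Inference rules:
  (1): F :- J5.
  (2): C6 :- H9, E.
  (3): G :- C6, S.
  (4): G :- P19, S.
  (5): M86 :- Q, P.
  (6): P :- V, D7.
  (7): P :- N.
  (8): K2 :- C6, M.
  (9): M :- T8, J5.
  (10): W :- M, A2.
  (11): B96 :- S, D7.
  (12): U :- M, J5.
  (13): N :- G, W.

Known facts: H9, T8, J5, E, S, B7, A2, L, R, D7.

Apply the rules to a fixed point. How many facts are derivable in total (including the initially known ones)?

Round 1: (1) [F :- J5.]; (2) [C6 :- H9, E.]; (9) [M :- T8, J5.]; (11) [B96 :- S, D7.]. New: F, C6, M, B96.
Round 2: (3) [G :- C6, S.]; (8) [K2 :- C6, M.]; (10) [W :- M, A2.]; (12) [U :- M, J5.]. New: G, K2, W, U.
Round 3: (13) [N :- G, W.]. New: N.
Round 4: (7) [P :- N.]. New: P.
Closure: {A2, B7, B96, C6, D7, E, F, G, H9, J5, K2, L, M, N, P, R, S, T8, U, W} — 20 facts.

20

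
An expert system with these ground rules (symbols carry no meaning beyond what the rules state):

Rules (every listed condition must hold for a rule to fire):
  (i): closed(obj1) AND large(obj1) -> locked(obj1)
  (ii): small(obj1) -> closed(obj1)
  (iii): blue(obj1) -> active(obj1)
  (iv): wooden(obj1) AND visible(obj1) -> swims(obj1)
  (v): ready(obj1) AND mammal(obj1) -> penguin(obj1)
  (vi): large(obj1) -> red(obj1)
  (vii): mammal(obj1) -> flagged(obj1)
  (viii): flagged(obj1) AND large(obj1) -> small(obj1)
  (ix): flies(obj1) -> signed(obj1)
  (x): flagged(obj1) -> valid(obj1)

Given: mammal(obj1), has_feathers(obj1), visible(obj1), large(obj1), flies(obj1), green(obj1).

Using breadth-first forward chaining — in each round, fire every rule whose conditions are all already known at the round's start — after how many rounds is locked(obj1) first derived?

4

Round 1 fires (vi), (vii), (ix), giving red(obj1), flagged(obj1), signed(obj1).
Round 2 fires (viii), (x), giving small(obj1), valid(obj1).
Round 3 fires (ii), giving closed(obj1).
Round 4 fires (i), giving locked(obj1).
locked(obj1) first appears in round 4.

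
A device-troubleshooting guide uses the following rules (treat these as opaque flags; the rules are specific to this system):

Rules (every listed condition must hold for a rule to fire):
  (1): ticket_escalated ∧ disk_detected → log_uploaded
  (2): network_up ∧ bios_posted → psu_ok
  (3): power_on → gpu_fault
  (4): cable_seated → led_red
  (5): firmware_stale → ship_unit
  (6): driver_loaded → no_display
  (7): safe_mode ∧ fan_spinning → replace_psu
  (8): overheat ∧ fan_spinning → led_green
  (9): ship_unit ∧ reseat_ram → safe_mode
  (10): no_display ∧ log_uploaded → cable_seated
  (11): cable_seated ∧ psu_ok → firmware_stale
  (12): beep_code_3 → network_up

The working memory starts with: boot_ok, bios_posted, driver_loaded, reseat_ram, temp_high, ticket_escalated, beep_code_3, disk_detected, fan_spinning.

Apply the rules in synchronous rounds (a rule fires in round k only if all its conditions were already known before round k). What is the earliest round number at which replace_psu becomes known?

6

Round 1: (1) [ticket_escalated ∧ disk_detected → log_uploaded]; (6) [driver_loaded → no_display]; (12) [beep_code_3 → network_up]. New: log_uploaded, no_display, network_up.
Round 2: (2) [network_up ∧ bios_posted → psu_ok]; (10) [no_display ∧ log_uploaded → cable_seated]. New: psu_ok, cable_seated.
Round 3: (4) [cable_seated → led_red]; (11) [cable_seated ∧ psu_ok → firmware_stale]. New: led_red, firmware_stale.
Round 4: (5) [firmware_stale → ship_unit]. New: ship_unit.
Round 5: (9) [ship_unit ∧ reseat_ram → safe_mode]. New: safe_mode.
Round 6: (7) [safe_mode ∧ fan_spinning → replace_psu]. New: replace_psu.
replace_psu first appears in round 6.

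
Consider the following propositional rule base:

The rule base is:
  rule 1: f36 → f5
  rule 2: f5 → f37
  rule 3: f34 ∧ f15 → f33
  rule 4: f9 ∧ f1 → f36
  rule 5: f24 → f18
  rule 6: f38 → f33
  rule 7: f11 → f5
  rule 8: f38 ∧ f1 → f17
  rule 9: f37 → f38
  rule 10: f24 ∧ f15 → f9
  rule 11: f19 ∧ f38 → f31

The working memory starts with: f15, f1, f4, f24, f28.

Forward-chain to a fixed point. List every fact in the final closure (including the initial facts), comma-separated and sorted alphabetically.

f1, f15, f17, f18, f24, f28, f33, f36, f37, f38, f4, f5, f9

Round 1 fires rule 5, rule 10, giving f18, f9.
Round 2 fires rule 4, giving f36.
Round 3 fires rule 1, giving f5.
Round 4 fires rule 2, giving f37.
Round 5 fires rule 9, giving f38.
Round 6 fires rule 6, rule 8, giving f33, f17.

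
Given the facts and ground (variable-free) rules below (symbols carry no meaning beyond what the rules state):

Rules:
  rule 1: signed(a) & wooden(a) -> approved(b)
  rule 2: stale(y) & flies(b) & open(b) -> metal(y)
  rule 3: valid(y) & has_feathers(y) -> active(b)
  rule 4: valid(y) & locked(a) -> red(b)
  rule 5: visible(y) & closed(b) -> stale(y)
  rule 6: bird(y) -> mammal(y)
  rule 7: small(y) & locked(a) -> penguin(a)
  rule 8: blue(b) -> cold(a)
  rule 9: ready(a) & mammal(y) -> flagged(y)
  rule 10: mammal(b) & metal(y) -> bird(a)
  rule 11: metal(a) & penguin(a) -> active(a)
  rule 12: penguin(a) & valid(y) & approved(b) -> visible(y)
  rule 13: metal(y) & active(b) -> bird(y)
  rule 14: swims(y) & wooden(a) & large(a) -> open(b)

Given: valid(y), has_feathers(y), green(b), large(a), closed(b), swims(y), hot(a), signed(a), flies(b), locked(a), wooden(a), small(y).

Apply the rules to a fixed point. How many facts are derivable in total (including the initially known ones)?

Round 1: rule 1 [signed(a) & wooden(a) -> approved(b)]; rule 3 [valid(y) & has_feathers(y) -> active(b)]; rule 4 [valid(y) & locked(a) -> red(b)]; rule 7 [small(y) & locked(a) -> penguin(a)]; rule 14 [swims(y) & wooden(a) & large(a) -> open(b)]. Adds approved(b), active(b), red(b), penguin(a), open(b).
Round 2: rule 12 [penguin(a) & valid(y) & approved(b) -> visible(y)]. Adds visible(y).
Round 3: rule 5 [visible(y) & closed(b) -> stale(y)]. Adds stale(y).
Round 4: rule 2 [stale(y) & flies(b) & open(b) -> metal(y)]. Adds metal(y).
Round 5: rule 13 [metal(y) & active(b) -> bird(y)]. Adds bird(y).
Round 6: rule 6 [bird(y) -> mammal(y)]. Adds mammal(y).
Closure: {active(b), approved(b), bird(y), closed(b), flies(b), green(b), has_feathers(y), hot(a), large(a), locked(a), mammal(y), metal(y), open(b), penguin(a), red(b), signed(a), small(y), stale(y), swims(y), valid(y), visible(y), wooden(a)} — 22 facts.

22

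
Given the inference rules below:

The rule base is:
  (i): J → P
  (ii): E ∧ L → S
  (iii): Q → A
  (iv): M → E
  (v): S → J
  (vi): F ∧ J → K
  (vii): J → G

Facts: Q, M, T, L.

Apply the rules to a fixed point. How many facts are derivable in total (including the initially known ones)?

10

[1] (iii) [Q → A]; (iv) [M → E]. ⇒ new: A, E.
[2] (ii) [E ∧ L → S]. ⇒ new: S.
[3] (v) [S → J]. ⇒ new: J.
[4] (i) [J → P]; (vii) [J → G]. ⇒ new: P, G.
Closure: {A, E, G, J, L, M, P, Q, S, T} — 10 facts.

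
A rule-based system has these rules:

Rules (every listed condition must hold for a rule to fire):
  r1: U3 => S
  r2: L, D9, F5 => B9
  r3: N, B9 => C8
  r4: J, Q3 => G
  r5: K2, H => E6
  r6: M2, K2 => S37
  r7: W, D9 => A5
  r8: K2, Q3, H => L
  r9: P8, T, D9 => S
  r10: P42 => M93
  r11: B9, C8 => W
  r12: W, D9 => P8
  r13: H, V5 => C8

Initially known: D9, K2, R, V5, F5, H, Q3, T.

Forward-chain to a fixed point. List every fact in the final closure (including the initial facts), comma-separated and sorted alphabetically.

Round 1 — r5, r8, r13, derive E6, L, C8.
Round 2 — r2, derive B9.
Round 3 — r11, derive W.
Round 4 — r7, r12, derive A5, P8.
Round 5 — r9, derive S.

A5, B9, C8, D9, E6, F5, H, K2, L, P8, Q3, R, S, T, V5, W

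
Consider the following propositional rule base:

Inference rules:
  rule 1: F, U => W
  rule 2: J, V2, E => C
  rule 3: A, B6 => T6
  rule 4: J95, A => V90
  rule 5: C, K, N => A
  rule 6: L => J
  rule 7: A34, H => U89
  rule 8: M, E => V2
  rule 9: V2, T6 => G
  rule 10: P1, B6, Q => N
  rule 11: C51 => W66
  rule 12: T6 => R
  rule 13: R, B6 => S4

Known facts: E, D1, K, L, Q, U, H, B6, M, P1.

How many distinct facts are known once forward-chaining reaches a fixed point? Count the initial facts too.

19

Round 1 — rule 6, rule 8, rule 10, derive J, V2, N.
Round 2 — rule 2, derive C.
Round 3 — rule 5, derive A.
Round 4 — rule 3, derive T6.
Round 5 — rule 9, rule 12, derive G, R.
Round 6 — rule 13, derive S4.
Closure: {A, B6, C, D1, E, G, H, J, K, L, M, N, P1, Q, R, S4, T6, U, V2} — 19 facts.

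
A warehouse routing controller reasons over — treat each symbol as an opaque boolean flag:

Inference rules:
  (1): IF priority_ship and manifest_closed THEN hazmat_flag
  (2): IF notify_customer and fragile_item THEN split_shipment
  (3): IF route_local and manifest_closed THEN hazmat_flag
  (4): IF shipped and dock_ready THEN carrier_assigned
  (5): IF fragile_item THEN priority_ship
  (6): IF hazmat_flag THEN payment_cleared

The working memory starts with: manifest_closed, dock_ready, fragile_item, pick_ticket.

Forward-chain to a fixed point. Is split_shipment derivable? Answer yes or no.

no

Round 1: (5) [IF fragile_item THEN priority_ship]. New: priority_ship.
Round 2: (1) [IF priority_ship and manifest_closed THEN hazmat_flag]. New: hazmat_flag.
Round 3: (6) [IF hazmat_flag THEN payment_cleared]. New: payment_cleared.
Fixed point reached. split_shipment is concluded only by (2); (2) needs notify_customer (never derived).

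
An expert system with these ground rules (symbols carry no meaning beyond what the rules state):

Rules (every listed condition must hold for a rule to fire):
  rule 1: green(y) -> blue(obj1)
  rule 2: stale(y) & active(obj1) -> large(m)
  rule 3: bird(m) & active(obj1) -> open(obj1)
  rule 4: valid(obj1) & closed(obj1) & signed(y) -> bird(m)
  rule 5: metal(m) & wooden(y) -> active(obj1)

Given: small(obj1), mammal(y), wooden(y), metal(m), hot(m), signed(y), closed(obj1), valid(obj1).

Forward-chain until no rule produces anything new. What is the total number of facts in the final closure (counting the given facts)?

Round 1: rule 4 [valid(obj1) & closed(obj1) & signed(y) -> bird(m)]; rule 5 [metal(m) & wooden(y) -> active(obj1)]. Adds bird(m), active(obj1).
Round 2: rule 3 [bird(m) & active(obj1) -> open(obj1)]. Adds open(obj1).
Closure: {active(obj1), bird(m), closed(obj1), hot(m), mammal(y), metal(m), open(obj1), signed(y), small(obj1), valid(obj1), wooden(y)} — 11 facts.

11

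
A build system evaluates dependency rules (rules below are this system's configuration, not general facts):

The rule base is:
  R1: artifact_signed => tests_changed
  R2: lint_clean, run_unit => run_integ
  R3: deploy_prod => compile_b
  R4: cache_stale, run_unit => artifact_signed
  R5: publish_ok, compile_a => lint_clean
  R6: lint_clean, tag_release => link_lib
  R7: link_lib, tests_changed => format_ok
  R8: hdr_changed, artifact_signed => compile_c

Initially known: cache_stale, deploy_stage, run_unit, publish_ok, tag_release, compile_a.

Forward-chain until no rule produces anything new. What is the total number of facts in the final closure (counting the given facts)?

12

Round 1 fires R4, R5, giving artifact_signed, lint_clean.
Round 2 fires R1, R2, R6, giving tests_changed, run_integ, link_lib.
Round 3 fires R7, giving format_ok.
Closure: {artifact_signed, cache_stale, compile_a, deploy_stage, format_ok, link_lib, lint_clean, publish_ok, run_integ, run_unit, tag_release, tests_changed} — 12 facts.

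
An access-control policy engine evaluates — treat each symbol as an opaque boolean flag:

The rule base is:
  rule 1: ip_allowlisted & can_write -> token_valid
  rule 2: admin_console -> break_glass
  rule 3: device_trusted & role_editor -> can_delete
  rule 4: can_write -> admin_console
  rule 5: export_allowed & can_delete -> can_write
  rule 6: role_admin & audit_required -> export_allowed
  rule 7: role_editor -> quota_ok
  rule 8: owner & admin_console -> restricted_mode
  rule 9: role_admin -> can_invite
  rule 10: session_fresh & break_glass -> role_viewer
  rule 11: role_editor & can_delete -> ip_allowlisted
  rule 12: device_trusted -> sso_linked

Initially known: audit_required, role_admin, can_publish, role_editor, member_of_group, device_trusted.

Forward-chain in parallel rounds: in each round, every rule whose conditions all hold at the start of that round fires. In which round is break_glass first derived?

4

Round 1 fires rule 3, rule 6, rule 7, rule 9, rule 12, giving can_delete, export_allowed, quota_ok, can_invite, sso_linked.
Round 2 fires rule 5, rule 11, giving can_write, ip_allowlisted.
Round 3 fires rule 1, rule 4, giving token_valid, admin_console.
Round 4 fires rule 2, giving break_glass.
break_glass first appears in round 4.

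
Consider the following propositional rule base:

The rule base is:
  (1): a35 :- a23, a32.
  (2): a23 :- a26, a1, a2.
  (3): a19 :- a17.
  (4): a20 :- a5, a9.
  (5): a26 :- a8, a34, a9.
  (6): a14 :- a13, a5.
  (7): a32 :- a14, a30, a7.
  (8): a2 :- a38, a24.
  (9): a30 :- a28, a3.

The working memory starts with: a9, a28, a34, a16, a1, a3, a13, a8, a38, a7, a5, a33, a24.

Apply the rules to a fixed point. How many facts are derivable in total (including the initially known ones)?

21

Round 1 — (4), (5), (6), (8), (9), derive a20, a26, a14, a2, a30.
Round 2 — (2), (7), derive a23, a32.
Round 3 — (1), derive a35.
Closure: {a1, a13, a14, a16, a2, a20, a23, a24, a26, a28, a3, a30, a32, a33, a34, a35, a38, a5, a7, a8, a9} — 21 facts.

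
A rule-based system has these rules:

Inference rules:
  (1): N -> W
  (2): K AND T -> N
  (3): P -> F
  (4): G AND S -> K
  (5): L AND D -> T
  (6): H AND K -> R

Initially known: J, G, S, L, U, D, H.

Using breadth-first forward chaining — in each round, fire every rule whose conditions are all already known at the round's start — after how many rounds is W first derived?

[1] (4) [G AND S -> K]; (5) [L AND D -> T]. ⇒ new: K, T.
[2] (2) [K AND T -> N]; (6) [H AND K -> R]. ⇒ new: N, R.
[3] (1) [N -> W]. ⇒ new: W.
W first appears in round 3.

3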